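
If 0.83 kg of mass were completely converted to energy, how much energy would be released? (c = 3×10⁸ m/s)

Using E = mc²:
c² = (3×10⁸)² = 9×10¹⁶ m²/s²
E = 0.83 × 9×10¹⁶ = 7.470×10¹⁶ J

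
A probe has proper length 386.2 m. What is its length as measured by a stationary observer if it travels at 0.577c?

Proper length L₀ = 386.2 m
γ = 1/√(1 - 0.577²) = 1.2244
L = L₀/γ = 386.2/1.2244 = 315.4 m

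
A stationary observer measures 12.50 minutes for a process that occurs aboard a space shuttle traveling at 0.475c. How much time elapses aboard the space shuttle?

Dilated time Δt = 12.50 minutes
γ = 1/√(1 - 0.475²) = 1.136
Δt₀ = Δt/γ = 12.50/1.136 = 11.00 minutes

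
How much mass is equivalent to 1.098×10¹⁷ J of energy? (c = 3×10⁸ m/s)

From E = mc², we get m = E/c²
c² = (3×10⁸)² = 9×10¹⁶ m²/s²
m = 1.098×10¹⁷ / 9×10¹⁶ = 1.220 kg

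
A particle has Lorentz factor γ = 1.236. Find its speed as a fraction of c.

From γ = 1/√(1 - v²/c²):
1/γ² = 1/1.236² = 0.6546
v²/c² = 1 - 0.6546 = 0.3454
v/c = √(0.3454) = 0.5877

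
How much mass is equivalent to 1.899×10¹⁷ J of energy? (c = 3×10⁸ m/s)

From E = mc², we get m = E/c²
c² = (3×10⁸)² = 9×10¹⁶ m²/s²
m = 1.899×10¹⁷ / 9×10¹⁶ = 2.110 kg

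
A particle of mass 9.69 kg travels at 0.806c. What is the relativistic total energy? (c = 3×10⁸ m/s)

γ = 1/√(1 - 0.806²) = 1.689
mc² = 9.69 × (3×10⁸)² = 8.721×10¹⁷ J
E = γmc² = 1.689 × 8.721×10¹⁷ = 1.473×10¹⁸ J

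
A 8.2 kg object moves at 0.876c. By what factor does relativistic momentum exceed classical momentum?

p_rel = γmv, p_class = mv
Ratio = γ = 1/√(1 - 0.876²) = 2.073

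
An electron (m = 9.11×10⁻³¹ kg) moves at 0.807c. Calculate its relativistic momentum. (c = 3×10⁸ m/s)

γ = 1/√(1 - 0.807²) = 1.6933
v = 0.807 × 3×10⁸ = 2.421×10⁸ m/s
p = γmv = 1.6933 × 9.11×10⁻³¹ × 2.421×10⁸ = 3.735×10⁻²² kg·m/s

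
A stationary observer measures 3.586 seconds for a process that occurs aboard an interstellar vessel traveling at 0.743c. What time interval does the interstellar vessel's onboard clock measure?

Dilated time Δt = 3.586 seconds
γ = 1/√(1 - 0.743²) = 1.494
Δt₀ = Δt/γ = 3.586/1.494 = 2.400 seconds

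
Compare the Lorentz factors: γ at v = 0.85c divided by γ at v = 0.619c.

γ₁ = 1/√(1 - 0.85²) = 1.898
γ₂ = 1/√(1 - 0.619²) = 1.273
γ₁/γ₂ = 1.898/1.273 = 1.491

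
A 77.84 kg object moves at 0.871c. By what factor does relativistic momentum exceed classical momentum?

p_rel = γmv, p_class = mv
Ratio = γ = 1/√(1 - 0.871²) = 2.035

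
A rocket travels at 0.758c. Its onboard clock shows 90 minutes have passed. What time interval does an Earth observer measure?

Proper time Δt₀ = 90 minutes
γ = 1/√(1 - 0.758²) = 1.533
Δt = γΔt₀ = 1.533 × 90 = 138.0 minutes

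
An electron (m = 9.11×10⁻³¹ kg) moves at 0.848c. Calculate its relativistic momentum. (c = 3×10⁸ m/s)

γ = 1/√(1 - 0.848²) = 1.887
v = 0.848 × 3×10⁸ = 2.544×10⁸ m/s
p = γmv = 1.887 × 9.11×10⁻³¹ × 2.544×10⁸ = 4.373×10⁻²² kg·m/s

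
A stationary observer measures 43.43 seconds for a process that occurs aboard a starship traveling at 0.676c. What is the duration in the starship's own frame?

Dilated time Δt = 43.43 seconds
γ = 1/√(1 - 0.676²) = 1.357
Δt₀ = Δt/γ = 43.43/1.357 = 32.00 seconds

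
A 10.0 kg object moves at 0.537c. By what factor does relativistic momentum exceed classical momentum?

p_rel = γmv, p_class = mv
Ratio = γ = 1/√(1 - 0.537²) = 1.185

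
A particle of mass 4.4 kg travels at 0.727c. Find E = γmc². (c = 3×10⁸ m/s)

γ = 1/√(1 - 0.727²) = 1.4564
mc² = 4.4 × (3×10⁸)² = 3.960×10¹⁷ J
E = γmc² = 1.4564 × 3.960×10¹⁷ = 5.767×10¹⁷ J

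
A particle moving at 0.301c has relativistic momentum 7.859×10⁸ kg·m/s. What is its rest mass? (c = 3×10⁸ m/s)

γ = 1/√(1 - 0.301²) = 1.0486
v = 0.301 × 3×10⁸ = 9.030×10⁷ m/s
m = p/(γv) = 7.859×10⁸/(1.0486 × 9.030×10⁷) = 8.300 kg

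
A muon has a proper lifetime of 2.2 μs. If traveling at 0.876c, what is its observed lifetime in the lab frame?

Proper lifetime τ₀ = 2.2 μs
γ = 1/√(1 - 0.876²) = 2.073
τ = γτ₀ = 2.073 × 2.2 μs = 4.561 μs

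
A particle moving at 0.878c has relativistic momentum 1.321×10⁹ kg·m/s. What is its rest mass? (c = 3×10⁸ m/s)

γ = 1/√(1 - 0.878²) = 2.089
v = 0.878 × 3×10⁸ = 2.634×10⁸ m/s
m = p/(γv) = 1.321×10⁹/(2.089 × 2.634×10⁸) = 2.401 kg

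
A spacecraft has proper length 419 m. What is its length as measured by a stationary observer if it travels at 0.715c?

Proper length L₀ = 419 m
γ = 1/√(1 - 0.715²) = 1.4304
L = L₀/γ = 419/1.4304 = 292.9 m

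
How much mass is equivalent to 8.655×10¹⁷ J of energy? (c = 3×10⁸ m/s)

From E = mc², we get m = E/c²
c² = (3×10⁸)² = 9×10¹⁶ m²/s²
m = 8.655×10¹⁷ / 9×10¹⁶ = 9.617 kg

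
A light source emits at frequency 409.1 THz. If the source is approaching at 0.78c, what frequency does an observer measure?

β = v/c = 0.78
(1+β)/(1-β) = 1.78/0.22 = 8.091
Doppler factor = √(8.091) = 2.8445
f_obs = 409.1 × 2.8445 = 1164 THz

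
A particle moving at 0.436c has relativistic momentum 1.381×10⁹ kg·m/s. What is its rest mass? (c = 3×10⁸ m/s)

γ = 1/√(1 - 0.436²) = 1.1112
v = 0.436 × 3×10⁸ = 1.308×10⁸ m/s
m = p/(γv) = 1.381×10⁹/(1.1112 × 1.308×10⁸) = 9.502 kg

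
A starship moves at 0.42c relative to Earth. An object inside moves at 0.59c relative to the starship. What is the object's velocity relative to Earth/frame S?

u = (u' + v)/(1 + u'v/c²)
Numerator: 0.59 + 0.42 = 1.01
Denominator: 1 + 0.2478 = 1.2478
u = 1.01/1.2478 = 0.8094c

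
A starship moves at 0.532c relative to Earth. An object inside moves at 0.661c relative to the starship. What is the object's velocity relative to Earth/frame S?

u = (u' + v)/(1 + u'v/c²)
Numerator: 0.661 + 0.532 = 1.193
Denominator: 1 + 0.351652 = 1.351652
u = 1.193/1.351652 = 0.8826c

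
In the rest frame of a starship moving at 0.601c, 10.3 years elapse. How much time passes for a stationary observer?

Proper time Δt₀ = 10.3 years
γ = 1/√(1 - 0.601²) = 1.251
Δt = γΔt₀ = 1.251 × 10.3 = 12.89 years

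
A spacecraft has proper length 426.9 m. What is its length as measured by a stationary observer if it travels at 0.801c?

Proper length L₀ = 426.9 m
γ = 1/√(1 - 0.801²) = 1.670
L = L₀/γ = 426.9/1.670 = 255.6 m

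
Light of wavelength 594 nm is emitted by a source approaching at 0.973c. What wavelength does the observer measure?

β = 0.973
Wavelength Doppler factor = √(0.027/1.973) = √(0.013685) = 0.11698
λ_obs = 594 × 0.11698 = 69.49 nm (blueshift)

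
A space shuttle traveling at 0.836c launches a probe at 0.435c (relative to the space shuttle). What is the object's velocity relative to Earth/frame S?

u = (u' + v)/(1 + u'v/c²)
Numerator: 0.435 + 0.836 = 1.271
Denominator: 1 + 0.36366 = 1.36366
u = 1.271/1.36366 = 0.9321c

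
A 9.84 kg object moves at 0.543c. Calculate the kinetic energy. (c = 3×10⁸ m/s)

γ = 1/√(1 - 0.543²) = 1.19086
γ - 1 = 0.19086
KE = (γ-1)mc² = 0.19086 × 9.84 × (3×10⁸)² = 1.690×10¹⁷ J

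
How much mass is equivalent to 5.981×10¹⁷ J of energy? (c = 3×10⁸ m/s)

From E = mc², we get m = E/c²
c² = (3×10⁸)² = 9×10¹⁶ m²/s²
m = 5.981×10¹⁷ / 9×10¹⁶ = 6.646 kg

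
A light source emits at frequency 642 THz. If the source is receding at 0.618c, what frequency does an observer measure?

β = v/c = 0.618
(1-β)/(1+β) = 0.382/1.618 = 0.2361
Doppler factor = √(0.2361) = 0.4859
f_obs = 642 × 0.4859 = 311.9 THz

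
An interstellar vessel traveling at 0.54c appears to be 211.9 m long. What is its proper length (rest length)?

Contracted length L = 211.9 m
γ = 1/√(1 - 0.54²) = 1.1881
L₀ = γL = 1.1881 × 211.9 = 251.8 m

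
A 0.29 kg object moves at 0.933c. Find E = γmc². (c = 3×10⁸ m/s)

γ = 1/√(1 - 0.933²) = 2.7787
mc² = 0.29 × (3×10⁸)² = 2.610×10¹⁶ J
E = γmc² = 2.7787 × 2.610×10¹⁶ = 7.252×10¹⁶ J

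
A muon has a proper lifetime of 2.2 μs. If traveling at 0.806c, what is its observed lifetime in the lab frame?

Proper lifetime τ₀ = 2.2 μs
γ = 1/√(1 - 0.806²) = 1.6894
τ = γτ₀ = 1.6894 × 2.2 μs = 3.717 μs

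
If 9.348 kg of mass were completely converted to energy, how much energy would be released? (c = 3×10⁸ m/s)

Using E = mc²:
c² = (3×10⁸)² = 9×10¹⁶ m²/s²
E = 9.348 × 9×10¹⁶ = 8.413×10¹⁷ J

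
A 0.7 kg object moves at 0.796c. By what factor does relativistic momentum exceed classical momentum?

p_rel = γmv, p_class = mv
Ratio = γ = 1/√(1 - 0.796²) = 1.652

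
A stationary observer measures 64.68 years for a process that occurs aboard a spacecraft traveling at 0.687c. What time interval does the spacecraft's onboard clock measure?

Dilated time Δt = 64.68 years
γ = 1/√(1 - 0.687²) = 1.3762
Δt₀ = Δt/γ = 64.68/1.3762 = 47.00 years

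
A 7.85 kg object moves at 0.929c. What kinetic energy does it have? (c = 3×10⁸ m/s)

γ = 1/√(1 - 0.929²) = 2.7021
γ - 1 = 1.7021
KE = (γ-1)mc² = 1.7021 × 7.85 × (3×10⁸)² = 1.203×10¹⁸ J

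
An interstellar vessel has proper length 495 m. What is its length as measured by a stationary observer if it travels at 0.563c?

Proper length L₀ = 495 m
γ = 1/√(1 - 0.563²) = 1.210
L = L₀/γ = 495/1.210 = 409.1 m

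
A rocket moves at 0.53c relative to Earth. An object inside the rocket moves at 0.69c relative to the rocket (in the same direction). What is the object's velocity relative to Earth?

u = (u' + v)/(1 + u'v/c²)
Numerator: 0.69 + 0.53 = 1.22
Denominator: 1 + 0.3657 = 1.3657
u = 1.22/1.3657 = 0.8933c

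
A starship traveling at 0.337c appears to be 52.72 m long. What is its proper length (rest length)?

Contracted length L = 52.72 m
γ = 1/√(1 - 0.337²) = 1.06213
L₀ = γL = 1.06213 × 52.72 = 56.00 m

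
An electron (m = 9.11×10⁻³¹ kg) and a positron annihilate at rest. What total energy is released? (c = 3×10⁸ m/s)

Both particles have the same rest mass, so total mass = 2m
E = 2m·c² = 2 × 9.11×10⁻³¹ × (3×10⁸)²
= 2 × 9.11×10⁻³¹ × 9×10¹⁶
= 1.640×10⁻¹³ J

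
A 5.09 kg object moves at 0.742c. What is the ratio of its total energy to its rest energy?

E = γmc², E₀ = mc²
E/E₀ = γ = 1/√(1 - 0.742²) = 1.492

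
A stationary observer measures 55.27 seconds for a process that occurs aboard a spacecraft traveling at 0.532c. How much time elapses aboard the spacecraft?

Dilated time Δt = 55.27 seconds
γ = 1/√(1 - 0.532²) = 1.181
Δt₀ = Δt/γ = 55.27/1.181 = 46.80 seconds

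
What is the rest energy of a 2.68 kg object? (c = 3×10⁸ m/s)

c² = (3×10⁸)² = 9.000×10¹⁶ m²/s²
E₀ = mc² = 2.68 × 9.000×10¹⁶ = 2.412×10¹⁷ J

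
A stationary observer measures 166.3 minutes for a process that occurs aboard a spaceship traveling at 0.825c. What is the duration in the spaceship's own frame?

Dilated time Δt = 166.3 minutes
γ = 1/√(1 - 0.825²) = 1.7695
Δt₀ = Δt/γ = 166.3/1.7695 = 93.98 minutes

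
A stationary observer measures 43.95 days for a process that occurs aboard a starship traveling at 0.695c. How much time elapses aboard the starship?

Dilated time Δt = 43.95 days
γ = 1/√(1 - 0.695²) = 1.391
Δt₀ = Δt/γ = 43.95/1.391 = 31.60 days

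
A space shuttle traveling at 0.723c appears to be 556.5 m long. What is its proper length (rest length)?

Contracted length L = 556.5 m
γ = 1/√(1 - 0.723²) = 1.4475
L₀ = γL = 1.4475 × 556.5 = 805.5 m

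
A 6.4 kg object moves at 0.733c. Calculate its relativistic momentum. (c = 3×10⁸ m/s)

γ = 1/√(1 - 0.733²) = 1.470
v = 0.733 × 3×10⁸ = 2.199×10⁸ m/s
p = γmv = 1.470 × 6.4 × 2.199×10⁸ = 2.069×10⁹ kg·m/s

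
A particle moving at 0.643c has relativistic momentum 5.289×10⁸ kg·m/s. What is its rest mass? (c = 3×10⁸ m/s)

γ = 1/√(1 - 0.643²) = 1.3057
v = 0.643 × 3×10⁸ = 1.929×10⁸ m/s
m = p/(γv) = 5.289×10⁸/(1.3057 × 1.929×10⁸) = 2.100 kg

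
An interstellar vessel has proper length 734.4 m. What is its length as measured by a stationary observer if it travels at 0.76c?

Proper length L₀ = 734.4 m
γ = 1/√(1 - 0.76²) = 1.5386
L = L₀/γ = 734.4/1.5386 = 477.3 m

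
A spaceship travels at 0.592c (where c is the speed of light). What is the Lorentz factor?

v/c = 0.592, so (v/c)² = 0.350464
1 - (v/c)² = 0.649536
γ = 1/√(0.649536) = 1.241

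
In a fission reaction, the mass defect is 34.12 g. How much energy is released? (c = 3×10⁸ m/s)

Convert mass defect: Δm = 34.12 g = 0.03412 kg
E = Δm·c² = 0.03412 × (3×10⁸)²
= 0.03412 × 9×10¹⁶ = 3.071×10¹⁵ J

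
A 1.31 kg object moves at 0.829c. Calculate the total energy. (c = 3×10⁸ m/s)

γ = 1/√(1 - 0.829²) = 1.788
mc² = 1.31 × (3×10⁸)² = 1.179×10¹⁷ J
E = γmc² = 1.788 × 1.179×10¹⁷ = 2.108×10¹⁷ J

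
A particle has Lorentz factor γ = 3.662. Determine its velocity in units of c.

From γ = 1/√(1 - v²/c²):
1/γ² = 1/3.662² = 0.07457
v²/c² = 1 - 0.07457 = 0.9254
v/c = √(0.9254) = 0.9620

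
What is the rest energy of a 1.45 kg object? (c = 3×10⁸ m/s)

c² = (3×10⁸)² = 9.000×10¹⁶ m²/s²
E₀ = mc² = 1.45 × 9.000×10¹⁶ = 1.305×10¹⁷ J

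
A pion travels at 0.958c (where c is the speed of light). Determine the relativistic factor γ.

v/c = 0.958, so (v/c)² = 0.917764
1 - (v/c)² = 0.082236
γ = 1/√(0.082236) = 3.487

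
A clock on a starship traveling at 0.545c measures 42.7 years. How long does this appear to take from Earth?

Proper time Δt₀ = 42.7 years
γ = 1/√(1 - 0.545²) = 1.1927
Δt = γΔt₀ = 1.1927 × 42.7 = 50.93 years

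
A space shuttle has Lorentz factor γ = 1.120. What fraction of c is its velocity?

From γ = 1/√(1 - v²/c²):
1/γ² = 1/1.120² = 0.7972
v²/c² = 1 - 0.7972 = 0.2028
v/c = √(0.2028) = 0.4503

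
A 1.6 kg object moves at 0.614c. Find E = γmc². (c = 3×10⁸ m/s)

γ = 1/√(1 - 0.614²) = 1.267
mc² = 1.6 × (3×10⁸)² = 1.440×10¹⁷ J
E = γmc² = 1.267 × 1.440×10¹⁷ = 1.824×10¹⁷ J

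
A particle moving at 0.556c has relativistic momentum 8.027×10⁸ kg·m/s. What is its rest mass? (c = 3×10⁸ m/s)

γ = 1/√(1 - 0.556²) = 1.203
v = 0.556 × 3×10⁸ = 1.668×10⁸ m/s
m = p/(γv) = 8.027×10⁸/(1.203 × 1.668×10⁸) = 4.000 kg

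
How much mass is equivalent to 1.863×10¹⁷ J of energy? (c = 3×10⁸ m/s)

From E = mc², we get m = E/c²
c² = (3×10⁸)² = 9×10¹⁶ m²/s²
m = 1.863×10¹⁷ / 9×10¹⁶ = 2.070 kg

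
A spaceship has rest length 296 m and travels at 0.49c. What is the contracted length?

Proper length L₀ = 296 m
γ = 1/√(1 - 0.49²) = 1.1472
L = L₀/γ = 296/1.1472 = 258.0 m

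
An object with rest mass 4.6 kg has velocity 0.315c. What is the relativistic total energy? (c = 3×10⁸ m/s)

γ = 1/√(1 - 0.315²) = 1.0536
mc² = 4.6 × (3×10⁸)² = 4.140×10¹⁷ J
E = γmc² = 1.0536 × 4.140×10¹⁷ = 4.362×10¹⁷ J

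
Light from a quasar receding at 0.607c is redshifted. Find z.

β = 0.607
(1+β)/(1-β) = 1.607/0.393 = 4.089
√(4.089) = 2.022
z = 2.022 - 1 = 1.022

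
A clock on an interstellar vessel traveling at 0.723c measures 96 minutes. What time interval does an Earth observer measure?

Proper time Δt₀ = 96 minutes
γ = 1/√(1 - 0.723²) = 1.4475
Δt = γΔt₀ = 1.4475 × 96 = 139.0 minutes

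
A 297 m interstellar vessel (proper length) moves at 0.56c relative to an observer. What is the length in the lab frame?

Proper length L₀ = 297 m
γ = 1/√(1 - 0.56²) = 1.207
L = L₀/γ = 297/1.207 = 246.1 m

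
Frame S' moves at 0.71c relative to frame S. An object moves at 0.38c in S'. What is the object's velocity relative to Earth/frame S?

u = (u' + v)/(1 + u'v/c²)
Numerator: 0.38 + 0.71 = 1.09
Denominator: 1 + 0.2698 = 1.2698
u = 1.09/1.2698 = 0.8584c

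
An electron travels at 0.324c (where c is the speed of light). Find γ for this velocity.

v/c = 0.324, so (v/c)² = 0.104976
1 - (v/c)² = 0.895024
γ = 1/√(0.895024) = 1.057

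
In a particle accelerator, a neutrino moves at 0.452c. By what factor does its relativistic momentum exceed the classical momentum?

p_rel = γmv, p_class = mv
Ratio = γ = 1/√(1 - 0.452²)
= 1/√(0.795696) = 1.121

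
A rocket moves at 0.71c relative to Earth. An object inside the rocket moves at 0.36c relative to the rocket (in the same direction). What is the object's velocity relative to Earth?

u = (u' + v)/(1 + u'v/c²)
Numerator: 0.36 + 0.71 = 1.07
Denominator: 1 + 0.2556 = 1.2556
u = 1.07/1.2556 = 0.8522c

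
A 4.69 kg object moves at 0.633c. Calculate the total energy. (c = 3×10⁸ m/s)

γ = 1/√(1 - 0.633²) = 1.2917
mc² = 4.69 × (3×10⁸)² = 4.221×10¹⁷ J
E = γmc² = 1.2917 × 4.221×10¹⁷ = 5.452×10¹⁷ J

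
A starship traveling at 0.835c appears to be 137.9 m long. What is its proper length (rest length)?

Contracted length L = 137.9 m
γ = 1/√(1 - 0.835²) = 1.817
L₀ = γL = 1.817 × 137.9 = 250.6 m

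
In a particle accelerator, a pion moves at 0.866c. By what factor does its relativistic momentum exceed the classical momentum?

p_rel = γmv, p_class = mv
Ratio = γ = 1/√(1 - 0.866²)
= 1/√(0.250044) = 2.000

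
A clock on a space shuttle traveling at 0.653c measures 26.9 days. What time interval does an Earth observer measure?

Proper time Δt₀ = 26.9 days
γ = 1/√(1 - 0.653²) = 1.3204
Δt = γΔt₀ = 1.3204 × 26.9 = 35.52 days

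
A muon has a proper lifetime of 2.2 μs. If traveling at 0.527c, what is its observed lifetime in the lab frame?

Proper lifetime τ₀ = 2.2 μs
γ = 1/√(1 - 0.527²) = 1.177
τ = γτ₀ = 1.177 × 2.2 μs = 2.589 μs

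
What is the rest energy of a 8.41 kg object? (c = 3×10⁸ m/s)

c² = (3×10⁸)² = 9.000×10¹⁶ m²/s²
E₀ = mc² = 8.41 × 9.000×10¹⁶ = 7.569×10¹⁷ J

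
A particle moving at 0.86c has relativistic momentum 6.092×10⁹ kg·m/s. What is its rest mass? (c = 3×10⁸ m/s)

γ = 1/√(1 - 0.86²) = 1.960
v = 0.86 × 3×10⁸ = 2.580×10⁸ m/s
m = p/(γv) = 6.092×10⁹/(1.960 × 2.580×10⁸) = 12.05 kg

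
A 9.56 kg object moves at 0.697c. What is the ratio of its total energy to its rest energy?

E = γmc², E₀ = mc²
E/E₀ = γ = 1/√(1 - 0.697²) = 1.395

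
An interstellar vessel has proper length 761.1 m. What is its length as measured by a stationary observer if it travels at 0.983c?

Proper length L₀ = 761.1 m
γ = 1/√(1 - 0.983²) = 5.4465
L = L₀/γ = 761.1/5.4465 = 139.7 m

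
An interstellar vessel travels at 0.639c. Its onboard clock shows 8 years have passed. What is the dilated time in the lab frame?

Proper time Δt₀ = 8 years
γ = 1/√(1 - 0.639²) = 1.300
Δt = γΔt₀ = 1.300 × 8 = 10.40 years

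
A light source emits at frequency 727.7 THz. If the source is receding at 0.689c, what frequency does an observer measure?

β = v/c = 0.689
(1-β)/(1+β) = 0.311/1.689 = 0.1841
Doppler factor = √(0.1841) = 0.4291
f_obs = 727.7 × 0.4291 = 312.3 THz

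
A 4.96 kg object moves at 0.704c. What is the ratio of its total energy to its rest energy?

E = γmc², E₀ = mc²
E/E₀ = γ = 1/√(1 - 0.704²) = 1.408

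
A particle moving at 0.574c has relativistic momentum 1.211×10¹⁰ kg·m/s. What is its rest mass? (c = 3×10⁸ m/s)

γ = 1/√(1 - 0.574²) = 1.2212
v = 0.574 × 3×10⁸ = 1.722×10⁸ m/s
m = p/(γv) = 1.211×10¹⁰/(1.2212 × 1.722×10⁸) = 57.59 kg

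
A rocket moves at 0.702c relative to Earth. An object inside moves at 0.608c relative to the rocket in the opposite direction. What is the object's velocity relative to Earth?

Object's velocity in rocket frame is u' = -0.608c
u = (u' + v)/(1 + u'v/c²) = (v - 0.608)/(1 - 0.608·v/c²)
Numerator: 0.702 - 0.608 = 0.094
Denominator: 1 - 0.426816 = 0.573184
u = 0.094/0.573184 = 0.1640c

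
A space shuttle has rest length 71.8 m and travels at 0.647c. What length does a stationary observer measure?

Proper length L₀ = 71.8 m
γ = 1/√(1 - 0.647²) = 1.3115
L = L₀/γ = 71.8/1.3115 = 54.75 m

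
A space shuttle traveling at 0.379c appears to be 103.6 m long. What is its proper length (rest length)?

Contracted length L = 103.6 m
γ = 1/√(1 - 0.379²) = 1.081
L₀ = γL = 1.081 × 103.6 = 112.0 m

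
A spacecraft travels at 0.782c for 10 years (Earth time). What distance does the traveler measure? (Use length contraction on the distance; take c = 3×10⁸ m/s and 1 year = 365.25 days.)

Earth distance: d = v × t = 0.782c × 10 yr = 7.4034×10¹⁶ m
γ = 1.6044
d' = d/γ = 7.4034×10¹⁶/1.6044 = 4.614×10¹⁶ m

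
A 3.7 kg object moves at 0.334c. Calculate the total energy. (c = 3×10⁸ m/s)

γ = 1/√(1 - 0.334²) = 1.061
mc² = 3.7 × (3×10⁸)² = 3.330×10¹⁷ J
E = γmc² = 1.061 × 3.330×10¹⁷ = 3.533×10¹⁷ J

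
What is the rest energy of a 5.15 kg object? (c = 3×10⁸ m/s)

c² = (3×10⁸)² = 9.000×10¹⁶ m²/s²
E₀ = mc² = 5.15 × 9.000×10¹⁶ = 4.635×10¹⁷ J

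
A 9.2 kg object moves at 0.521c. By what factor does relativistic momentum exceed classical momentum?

p_rel = γmv, p_class = mv
Ratio = γ = 1/√(1 - 0.521²) = 1.172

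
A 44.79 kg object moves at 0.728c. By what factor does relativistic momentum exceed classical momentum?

p_rel = γmv, p_class = mv
Ratio = γ = 1/√(1 - 0.728²) = 1.459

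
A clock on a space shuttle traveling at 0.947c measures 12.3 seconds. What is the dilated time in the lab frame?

Proper time Δt₀ = 12.3 seconds
γ = 1/√(1 - 0.947²) = 3.113
Δt = γΔt₀ = 3.113 × 12.3 = 38.29 seconds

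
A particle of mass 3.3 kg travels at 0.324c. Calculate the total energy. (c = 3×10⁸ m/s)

γ = 1/√(1 - 0.324²) = 1.057
mc² = 3.3 × (3×10⁸)² = 2.970×10¹⁷ J
E = γmc² = 1.057 × 2.970×10¹⁷ = 3.139×10¹⁷ J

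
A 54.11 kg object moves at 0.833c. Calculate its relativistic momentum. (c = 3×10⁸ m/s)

γ = 1/√(1 - 0.833²) = 1.8074
v = 0.833 × 3×10⁸ = 2.499×10⁸ m/s
p = γmv = 1.8074 × 54.11 × 2.499×10⁸ = 2.444×10¹⁰ kg·m/s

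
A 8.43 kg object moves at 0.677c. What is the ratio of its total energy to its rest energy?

E = γmc², E₀ = mc²
E/E₀ = γ = 1/√(1 - 0.677²) = 1.359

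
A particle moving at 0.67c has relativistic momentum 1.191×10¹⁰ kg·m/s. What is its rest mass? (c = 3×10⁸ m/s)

γ = 1/√(1 - 0.67²) = 1.347
v = 0.67 × 3×10⁸ = 2.010×10⁸ m/s
m = p/(γv) = 1.191×10¹⁰/(1.347 × 2.010×10⁸) = 43.99 kg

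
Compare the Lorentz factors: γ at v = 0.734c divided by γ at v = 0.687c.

γ₁ = 1/√(1 - 0.734²) = 1.472
γ₂ = 1/√(1 - 0.687²) = 1.376
γ₁/γ₂ = 1.472/1.376 = 1.070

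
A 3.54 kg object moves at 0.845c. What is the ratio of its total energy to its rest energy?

E = γmc², E₀ = mc²
E/E₀ = γ = 1/√(1 - 0.845²) = 1.870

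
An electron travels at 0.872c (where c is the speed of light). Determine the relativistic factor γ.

v/c = 0.872, so (v/c)² = 0.760384
1 - (v/c)² = 0.239616
γ = 1/√(0.239616) = 2.043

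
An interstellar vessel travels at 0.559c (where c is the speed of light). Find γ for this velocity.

v/c = 0.559, so (v/c)² = 0.312481
1 - (v/c)² = 0.687519
γ = 1/√(0.687519) = 1.206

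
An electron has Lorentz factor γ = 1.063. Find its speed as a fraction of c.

From γ = 1/√(1 - v²/c²):
1/γ² = 1/1.063² = 0.8850
v²/c² = 1 - 0.8850 = 0.1150
v/c = √(0.1150) = 0.3391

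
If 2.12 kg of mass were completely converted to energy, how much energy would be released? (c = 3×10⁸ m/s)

Using E = mc²:
c² = (3×10⁸)² = 9×10¹⁶ m²/s²
E = 2.12 × 9×10¹⁶ = 1.908×10¹⁷ J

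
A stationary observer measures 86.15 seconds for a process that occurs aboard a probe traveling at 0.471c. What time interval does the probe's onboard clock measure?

Dilated time Δt = 86.15 seconds
γ = 1/√(1 - 0.471²) = 1.1336
Δt₀ = Δt/γ = 86.15/1.1336 = 76.00 seconds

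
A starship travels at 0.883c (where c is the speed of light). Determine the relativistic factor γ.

v/c = 0.883, so (v/c)² = 0.779689
1 - (v/c)² = 0.220311
γ = 1/√(0.220311) = 2.131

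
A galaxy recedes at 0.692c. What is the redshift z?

β = 0.692
(1+β)/(1-β) = 1.692/0.308 = 5.494
√(5.494) = 2.344
z = 2.344 - 1 = 1.344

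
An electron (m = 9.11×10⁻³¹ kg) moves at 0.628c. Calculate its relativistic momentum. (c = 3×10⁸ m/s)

γ = 1/√(1 - 0.628²) = 1.285
v = 0.628 × 3×10⁸ = 1.884×10⁸ m/s
p = γmv = 1.285 × 9.11×10⁻³¹ × 1.884×10⁸ = 2.205×10⁻²² kg·m/s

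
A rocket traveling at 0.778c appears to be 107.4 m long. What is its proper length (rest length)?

Contracted length L = 107.4 m
γ = 1/√(1 - 0.778²) = 1.5917
L₀ = γL = 1.5917 × 107.4 = 170.9 m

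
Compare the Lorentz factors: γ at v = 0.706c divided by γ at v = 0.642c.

γ₁ = 1/√(1 - 0.706²) = 1.412
γ₂ = 1/√(1 - 0.642²) = 1.304
γ₁/γ₂ = 1.412/1.304 = 1.083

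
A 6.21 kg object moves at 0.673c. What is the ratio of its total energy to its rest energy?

E = γmc², E₀ = mc²
E/E₀ = γ = 1/√(1 - 0.673²) = 1.352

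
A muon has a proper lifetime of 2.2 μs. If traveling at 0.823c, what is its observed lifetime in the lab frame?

Proper lifetime τ₀ = 2.2 μs
γ = 1/√(1 - 0.823²) = 1.7604
τ = γτ₀ = 1.7604 × 2.2 μs = 3.873 μs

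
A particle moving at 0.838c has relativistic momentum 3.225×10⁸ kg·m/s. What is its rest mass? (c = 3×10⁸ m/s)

γ = 1/√(1 - 0.838²) = 1.8326
v = 0.838 × 3×10⁸ = 2.514×10⁸ m/s
m = p/(γv) = 3.225×10⁸/(1.8326 × 2.514×10⁸) = 0.7000 kg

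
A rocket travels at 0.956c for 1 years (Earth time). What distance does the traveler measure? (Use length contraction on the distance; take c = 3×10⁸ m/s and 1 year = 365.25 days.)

Earth distance: d = v × t = 0.956c × 1 yr = 9.051×10¹⁵ m
γ = 3.409
d' = d/γ = 9.051×10¹⁵/3.409 = 2.655×10¹⁵ m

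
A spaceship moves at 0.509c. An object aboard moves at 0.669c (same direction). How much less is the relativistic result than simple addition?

Classical: u' + v = 0.669 + 0.509 = 1.178c
Relativistic: u = (0.669 + 0.509)/(1 + 0.340521) = 1.178/1.340521 = 0.8788c
Difference: 1.178 - 0.8788 = 0.2992c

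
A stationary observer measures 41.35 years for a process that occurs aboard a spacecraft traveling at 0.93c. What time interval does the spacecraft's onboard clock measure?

Dilated time Δt = 41.35 years
γ = 1/√(1 - 0.93²) = 2.721
Δt₀ = Δt/γ = 41.35/2.721 = 15.20 years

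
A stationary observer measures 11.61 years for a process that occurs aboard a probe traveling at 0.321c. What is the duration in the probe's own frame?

Dilated time Δt = 11.61 years
γ = 1/√(1 - 0.321²) = 1.0559
Δt₀ = Δt/γ = 11.61/1.0559 = 11.00 years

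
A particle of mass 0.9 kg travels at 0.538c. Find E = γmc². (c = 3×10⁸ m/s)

γ = 1/√(1 - 0.538²) = 1.1863
mc² = 0.9 × (3×10⁸)² = 8.100×10¹⁶ J
E = γmc² = 1.1863 × 8.100×10¹⁶ = 9.609×10¹⁶ J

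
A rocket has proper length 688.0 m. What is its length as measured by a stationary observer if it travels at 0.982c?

Proper length L₀ = 688.0 m
γ = 1/√(1 - 0.982²) = 5.294
L = L₀/γ = 688.0/5.294 = 130.0 m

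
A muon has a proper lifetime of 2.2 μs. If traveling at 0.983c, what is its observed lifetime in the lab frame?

Proper lifetime τ₀ = 2.2 μs
γ = 1/√(1 - 0.983²) = 5.446
τ = γτ₀ = 5.446 × 2.2 μs = 11.98 μs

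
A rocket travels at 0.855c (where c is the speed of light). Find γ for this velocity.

v/c = 0.855, so (v/c)² = 0.731025
1 - (v/c)² = 0.268975
γ = 1/√(0.268975) = 1.928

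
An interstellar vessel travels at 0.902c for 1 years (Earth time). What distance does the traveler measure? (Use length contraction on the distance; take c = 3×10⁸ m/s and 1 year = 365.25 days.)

Earth distance: d = v × t = 0.902c × 1 yr = 8.539×10¹⁵ m
γ = 2.316
d' = d/γ = 8.539×10¹⁵/2.316 = 3.687×10¹⁵ m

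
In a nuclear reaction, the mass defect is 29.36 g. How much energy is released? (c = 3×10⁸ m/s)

Convert mass defect: Δm = 29.36 g = 0.02936 kg
E = Δm·c² = 0.02936 × (3×10⁸)²
= 0.02936 × 9×10¹⁶ = 2.642×10¹⁵ J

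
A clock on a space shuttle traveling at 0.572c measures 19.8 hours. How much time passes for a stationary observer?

Proper time Δt₀ = 19.8 hours
γ = 1/√(1 - 0.572²) = 1.219
Δt = γΔt₀ = 1.219 × 19.8 = 24.14 hours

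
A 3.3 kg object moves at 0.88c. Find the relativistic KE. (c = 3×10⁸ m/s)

γ = 1/√(1 - 0.88²) = 2.1054
γ - 1 = 1.1054
KE = (γ-1)mc² = 1.1054 × 3.3 × (3×10⁸)² = 3.283×10¹⁷ J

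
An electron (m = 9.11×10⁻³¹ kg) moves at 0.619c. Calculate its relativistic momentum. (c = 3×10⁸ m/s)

γ = 1/√(1 - 0.619²) = 1.273
v = 0.619 × 3×10⁸ = 1.857×10⁸ m/s
p = γmv = 1.273 × 9.11×10⁻³¹ × 1.857×10⁸ = 2.154×10⁻²² kg·m/s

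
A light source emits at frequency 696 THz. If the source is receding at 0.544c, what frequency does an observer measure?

β = v/c = 0.544
(1-β)/(1+β) = 0.456/1.544 = 0.2953
Doppler factor = √(0.2953) = 0.5434
f_obs = 696 × 0.5434 = 378.2 THz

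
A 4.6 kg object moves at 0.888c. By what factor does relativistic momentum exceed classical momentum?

p_rel = γmv, p_class = mv
Ratio = γ = 1/√(1 - 0.888²) = 2.175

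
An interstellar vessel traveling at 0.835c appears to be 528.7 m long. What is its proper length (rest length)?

Contracted length L = 528.7 m
γ = 1/√(1 - 0.835²) = 1.81736
L₀ = γL = 1.81736 × 528.7 = 960.8 m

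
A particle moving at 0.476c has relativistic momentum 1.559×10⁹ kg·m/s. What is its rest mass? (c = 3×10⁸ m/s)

γ = 1/√(1 - 0.476²) = 1.1371
v = 0.476 × 3×10⁸ = 1.428×10⁸ m/s
m = p/(γv) = 1.559×10⁹/(1.1371 × 1.428×10⁸) = 9.601 kg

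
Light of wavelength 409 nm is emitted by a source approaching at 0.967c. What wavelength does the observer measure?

β = 0.967
Wavelength Doppler factor = √(0.033/1.967) = √(0.016777) = 0.12953
λ_obs = 409 × 0.12953 = 52.98 nm (blueshift)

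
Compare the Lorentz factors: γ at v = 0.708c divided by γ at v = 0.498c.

γ₁ = 1/√(1 - 0.708²) = 1.416
γ₂ = 1/√(1 - 0.498²) = 1.153
γ₁/γ₂ = 1.416/1.153 = 1.228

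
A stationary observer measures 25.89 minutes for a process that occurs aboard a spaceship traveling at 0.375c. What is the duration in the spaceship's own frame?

Dilated time Δt = 25.89 minutes
γ = 1/√(1 - 0.375²) = 1.0787
Δt₀ = Δt/γ = 25.89/1.0787 = 24.00 minutes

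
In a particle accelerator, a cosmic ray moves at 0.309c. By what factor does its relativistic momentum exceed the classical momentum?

p_rel = γmv, p_class = mv
Ratio = γ = 1/√(1 - 0.309²)
= 1/√(0.904519) = 1.051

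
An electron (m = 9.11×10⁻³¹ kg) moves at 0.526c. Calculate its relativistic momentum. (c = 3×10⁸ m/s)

γ = 1/√(1 - 0.526²) = 1.1758
v = 0.526 × 3×10⁸ = 1.578×10⁸ m/s
p = γmv = 1.1758 × 9.11×10⁻³¹ × 1.578×10⁸ = 1.690×10⁻²² kg·m/s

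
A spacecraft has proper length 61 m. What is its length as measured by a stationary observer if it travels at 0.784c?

Proper length L₀ = 61 m
γ = 1/√(1 - 0.784²) = 1.6109
L = L₀/γ = 61/1.6109 = 37.87 m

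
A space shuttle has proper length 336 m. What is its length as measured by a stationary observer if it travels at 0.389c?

Proper length L₀ = 336 m
γ = 1/√(1 - 0.389²) = 1.0855
L = L₀/γ = 336/1.0855 = 309.5 m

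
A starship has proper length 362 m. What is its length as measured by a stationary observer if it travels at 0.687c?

Proper length L₀ = 362 m
γ = 1/√(1 - 0.687²) = 1.3762
L = L₀/γ = 362/1.3762 = 263.0 m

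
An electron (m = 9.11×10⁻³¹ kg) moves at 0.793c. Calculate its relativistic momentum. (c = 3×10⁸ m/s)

γ = 1/√(1 - 0.793²) = 1.6414
v = 0.793 × 3×10⁸ = 2.379×10⁸ m/s
p = γmv = 1.6414 × 9.11×10⁻³¹ × 2.379×10⁸ = 3.557×10⁻²² kg·m/s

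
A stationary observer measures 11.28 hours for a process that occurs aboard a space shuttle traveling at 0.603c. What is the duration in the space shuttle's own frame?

Dilated time Δt = 11.28 hours
γ = 1/√(1 - 0.603²) = 1.2535
Δt₀ = Δt/γ = 11.28/1.2535 = 8.999 hours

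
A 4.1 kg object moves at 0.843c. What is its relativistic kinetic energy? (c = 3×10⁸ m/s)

γ = 1/√(1 - 0.843²) = 1.859
γ - 1 = 0.8590
KE = (γ-1)mc² = 0.8590 × 4.1 × (3×10⁸)² = 3.170×10¹⁷ J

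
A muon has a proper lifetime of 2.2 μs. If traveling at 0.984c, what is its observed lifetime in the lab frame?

Proper lifetime τ₀ = 2.2 μs
γ = 1/√(1 - 0.984²) = 5.613
τ = γτ₀ = 5.613 × 2.2 μs = 12.35 μs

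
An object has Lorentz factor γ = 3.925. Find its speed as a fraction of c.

From γ = 1/√(1 - v²/c²):
1/γ² = 1/3.925² = 0.06491
v²/c² = 1 - 0.06491 = 0.9351
v/c = √(0.9351) = 0.9670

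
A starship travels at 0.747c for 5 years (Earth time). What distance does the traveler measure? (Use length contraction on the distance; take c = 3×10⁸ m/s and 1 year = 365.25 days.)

Earth distance: d = v × t = 0.747c × 5 yr = 3.536×10¹⁶ m
γ = 1.504
d' = d/γ = 3.536×10¹⁶/1.504 = 2.351×10¹⁶ m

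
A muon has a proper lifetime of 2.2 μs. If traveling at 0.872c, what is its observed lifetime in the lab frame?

Proper lifetime τ₀ = 2.2 μs
γ = 1/√(1 - 0.872²) = 2.0429
τ = γτ₀ = 2.0429 × 2.2 μs = 4.494 μs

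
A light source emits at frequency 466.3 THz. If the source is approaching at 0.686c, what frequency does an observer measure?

β = v/c = 0.686
(1+β)/(1-β) = 1.686/0.314 = 5.3694
Doppler factor = √(5.3694) = 2.3172
f_obs = 466.3 × 2.3172 = 1081 THz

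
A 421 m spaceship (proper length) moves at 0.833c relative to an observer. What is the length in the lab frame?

Proper length L₀ = 421 m
γ = 1/√(1 - 0.833²) = 1.8074
L = L₀/γ = 421/1.8074 = 232.9 m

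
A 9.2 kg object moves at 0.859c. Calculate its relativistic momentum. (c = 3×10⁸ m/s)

γ = 1/√(1 - 0.859²) = 1.9532
v = 0.859 × 3×10⁸ = 2.577×10⁸ m/s
p = γmv = 1.9532 × 9.2 × 2.577×10⁸ = 4.631×10⁹ kg·m/s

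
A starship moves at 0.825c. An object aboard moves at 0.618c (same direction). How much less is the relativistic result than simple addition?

Classical: u' + v = 0.618 + 0.825 = 1.443c
Relativistic: u = (0.618 + 0.825)/(1 + 0.50985) = 1.443/1.50985 = 0.9557c
Difference: 1.443 - 0.9557 = 0.4873c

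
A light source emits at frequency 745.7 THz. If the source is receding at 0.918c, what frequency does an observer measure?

β = v/c = 0.918
(1-β)/(1+β) = 0.082/1.918 = 0.04275
Doppler factor = √(0.04275) = 0.2068
f_obs = 745.7 × 0.2068 = 154.2 THz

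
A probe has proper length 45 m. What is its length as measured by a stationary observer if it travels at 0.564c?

Proper length L₀ = 45 m
γ = 1/√(1 - 0.564²) = 1.211
L = L₀/γ = 45/1.211 = 37.16 m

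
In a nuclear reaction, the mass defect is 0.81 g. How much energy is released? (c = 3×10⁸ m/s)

Convert mass defect: Δm = 0.81 g = 0.00081 kg
E = Δm·c² = 0.00081 × (3×10⁸)²
= 0.00081 × 9×10¹⁶ = 7.290×10¹³ J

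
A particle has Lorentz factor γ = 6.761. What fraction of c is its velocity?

From γ = 1/√(1 - v²/c²):
1/γ² = 1/6.761² = 0.02188
v²/c² = 1 - 0.02188 = 0.9781
v/c = √(0.9781) = 0.9890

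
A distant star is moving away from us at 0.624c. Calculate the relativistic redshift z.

β = 0.624
(1+β)/(1-β) = 1.624/0.376 = 4.319
√(4.319) = 2.078
z = 2.078 - 1 = 1.078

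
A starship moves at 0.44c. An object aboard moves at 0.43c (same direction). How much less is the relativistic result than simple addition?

Classical: u' + v = 0.43 + 0.44 = 0.87c
Relativistic: u = (0.43 + 0.44)/(1 + 0.1892) = 0.87/1.1892 = 0.7316c
Difference: 0.87 - 0.7316 = 0.1384c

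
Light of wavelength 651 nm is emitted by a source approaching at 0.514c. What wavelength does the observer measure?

β = 0.514
Wavelength Doppler factor = √(0.486/1.514) = √(0.3210) = 0.56657
λ_obs = 651 × 0.56657 = 368.8 nm (blueshift)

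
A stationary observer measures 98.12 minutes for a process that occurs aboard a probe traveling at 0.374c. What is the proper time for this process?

Dilated time Δt = 98.12 minutes
γ = 1/√(1 - 0.374²) = 1.0783
Δt₀ = Δt/γ = 98.12/1.0783 = 91.00 minutes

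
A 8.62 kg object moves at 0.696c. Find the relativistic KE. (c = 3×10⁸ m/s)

γ = 1/√(1 - 0.696²) = 1.39268
γ - 1 = 0.39268
KE = (γ-1)mc² = 0.39268 × 8.62 × (3×10⁸)² = 3.046×10¹⁷ J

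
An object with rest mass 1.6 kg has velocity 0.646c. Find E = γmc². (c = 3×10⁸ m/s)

γ = 1/√(1 - 0.646²) = 1.310
mc² = 1.6 × (3×10⁸)² = 1.440×10¹⁷ J
E = γmc² = 1.310 × 1.440×10¹⁷ = 1.886×10¹⁷ J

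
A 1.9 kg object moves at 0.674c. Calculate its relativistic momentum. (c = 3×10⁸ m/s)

γ = 1/√(1 - 0.674²) = 1.3537
v = 0.674 × 3×10⁸ = 2.022×10⁸ m/s
p = γmv = 1.3537 × 1.9 × 2.022×10⁸ = 5.201×10⁸ kg·m/s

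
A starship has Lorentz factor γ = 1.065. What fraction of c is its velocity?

From γ = 1/√(1 - v²/c²):
1/γ² = 1/1.065² = 0.88166
v²/c² = 1 - 0.88166 = 0.11834
v/c = √(0.11834) = 0.3440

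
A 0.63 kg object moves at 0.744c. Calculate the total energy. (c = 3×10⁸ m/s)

γ = 1/√(1 - 0.744²) = 1.4966
mc² = 0.63 × (3×10⁸)² = 5.670×10¹⁶ J
E = γmc² = 1.4966 × 5.670×10¹⁶ = 8.486×10¹⁶ J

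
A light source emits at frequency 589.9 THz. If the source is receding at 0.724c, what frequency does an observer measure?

β = v/c = 0.724
(1-β)/(1+β) = 0.276/1.724 = 0.1601
Doppler factor = √(0.1601) = 0.4001
f_obs = 589.9 × 0.4001 = 236.0 THz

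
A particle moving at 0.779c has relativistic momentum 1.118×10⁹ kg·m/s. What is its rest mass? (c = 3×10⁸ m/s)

γ = 1/√(1 - 0.779²) = 1.5948
v = 0.779 × 3×10⁸ = 2.337×10⁸ m/s
m = p/(γv) = 1.118×10⁹/(1.5948 × 2.337×10⁸) = 3.000 kg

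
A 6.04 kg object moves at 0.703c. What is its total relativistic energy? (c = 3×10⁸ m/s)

γ = 1/√(1 - 0.703²) = 1.4061
mc² = 6.04 × (3×10⁸)² = 5.436×10¹⁷ J
E = γmc² = 1.4061 × 5.436×10¹⁷ = 7.644×10¹⁷ J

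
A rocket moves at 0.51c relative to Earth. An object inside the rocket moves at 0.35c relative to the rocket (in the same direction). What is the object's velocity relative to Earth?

u = (u' + v)/(1 + u'v/c²)
Numerator: 0.35 + 0.51 = 0.86
Denominator: 1 + 0.1785 = 1.1785
u = 0.86/1.1785 = 0.7297c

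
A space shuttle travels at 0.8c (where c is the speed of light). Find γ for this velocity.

v/c = 0.8, so (v/c)² = 0.64
1 - (v/c)² = 0.36
γ = 1/√(0.36) = 1.667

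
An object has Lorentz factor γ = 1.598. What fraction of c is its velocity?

From γ = 1/√(1 - v²/c²):
1/γ² = 1/1.598² = 0.3916
v²/c² = 1 - 0.3916 = 0.6084
v/c = √(0.6084) = 0.7800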